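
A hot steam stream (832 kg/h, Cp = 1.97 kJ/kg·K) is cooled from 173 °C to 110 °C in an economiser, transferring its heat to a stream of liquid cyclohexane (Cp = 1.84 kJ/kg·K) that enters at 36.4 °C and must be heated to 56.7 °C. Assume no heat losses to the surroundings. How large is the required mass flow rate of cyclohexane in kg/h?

ṁ_c = 2760 kg/h

Heat released by hot stream: Q = 832 × 1.97 × (173 − 110) = 103260 kJ/h
Energy balance on cold side (adiabatic exchanger): Q = ṁ_c·Cp_c·(T_c,out − T_c,in)
ṁ_c = 103260 / [1.84 × (56.7 − 36.4)] = 2764.5 kg/h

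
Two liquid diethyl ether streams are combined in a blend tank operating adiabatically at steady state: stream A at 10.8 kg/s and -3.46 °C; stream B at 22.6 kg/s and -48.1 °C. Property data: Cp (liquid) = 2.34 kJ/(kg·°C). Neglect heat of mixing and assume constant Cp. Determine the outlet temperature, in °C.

T_out = -33.7 °C

Energy balance with Q = 0: Σ ṁᵢCp,ᵢ(T_out − Tᵢ) = 0
Σ ṁᵢCp,ᵢTᵢ = 10.8×2.34×-3.46 + 22.6×2.34×-48.1 = -2631.2
Σ ṁᵢCp,ᵢ = 10.8×2.34 + 22.6×2.34 = 78.156
T_out = -2631.2 / 78.156 = -33.666 °C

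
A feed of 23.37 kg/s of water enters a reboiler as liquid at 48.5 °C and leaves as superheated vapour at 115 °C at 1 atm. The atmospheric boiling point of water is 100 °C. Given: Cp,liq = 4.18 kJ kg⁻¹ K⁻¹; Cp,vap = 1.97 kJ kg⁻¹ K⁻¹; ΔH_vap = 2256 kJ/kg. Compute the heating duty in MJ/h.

liquid 48.5→100 °C: 215.27 kJ/kg
vaporisation at 100 °C: 2256 kJ/kg
vapour 100→115 °C: 29.55 kJ/kg
Δh = 215.27 + 2256 + 29.55 = 2500.8 kJ/kg
Q = ṁ·Δh = 23.37 kg/s × 2500.8 kJ/kg = 58444 kJ/s
|Q| = 58444 kW = 210400 MJ/h

Q = 210000 MJ/h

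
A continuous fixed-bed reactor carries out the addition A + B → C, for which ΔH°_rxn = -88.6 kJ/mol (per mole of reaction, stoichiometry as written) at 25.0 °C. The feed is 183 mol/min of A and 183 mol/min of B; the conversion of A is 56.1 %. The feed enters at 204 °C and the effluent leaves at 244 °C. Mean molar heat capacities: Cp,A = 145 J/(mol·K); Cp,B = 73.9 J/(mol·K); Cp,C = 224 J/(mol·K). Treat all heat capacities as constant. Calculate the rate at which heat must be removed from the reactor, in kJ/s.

Extent of reaction ξ = 0.561 × 183 = 102.66 mol/min
Reaction term: ξ·ΔH°_rxn = 102.66 × -88.6 = -9095.9 kJ/min
Sensible, feed 204→25 °C: -7170.5 kJ/min
Outlet flows (mol/min): A 80.337, B 80.337, C 102.66
Sensible, products 25→244 °C: 8887.5 kJ/min
Q = ΔH = -7378.9 kJ/min = -122.98 kW
Heat removed = 122.98 kJ/s

Q_out = 123 kJ/s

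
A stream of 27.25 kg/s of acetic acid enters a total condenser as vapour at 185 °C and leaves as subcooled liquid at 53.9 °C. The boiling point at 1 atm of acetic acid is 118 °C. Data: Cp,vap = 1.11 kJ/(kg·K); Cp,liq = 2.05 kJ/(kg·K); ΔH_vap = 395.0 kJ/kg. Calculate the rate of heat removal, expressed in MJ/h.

Q_c = 58900 MJ/h

vapour 185→118 °C: -74.37 kJ/kg
condensation at 118 °C: -395 kJ/kg
liquid 118→53.9 °C: -131.4 kJ/kg
Δh = -74.37 + -395 + -131.4 = -600.77 kJ/kg
Q = ṁ·Δh = 27.25 kg/s × -600.77 kJ/kg = -16371 kJ/s
|Q| = 16371 kW = 58936 MJ/h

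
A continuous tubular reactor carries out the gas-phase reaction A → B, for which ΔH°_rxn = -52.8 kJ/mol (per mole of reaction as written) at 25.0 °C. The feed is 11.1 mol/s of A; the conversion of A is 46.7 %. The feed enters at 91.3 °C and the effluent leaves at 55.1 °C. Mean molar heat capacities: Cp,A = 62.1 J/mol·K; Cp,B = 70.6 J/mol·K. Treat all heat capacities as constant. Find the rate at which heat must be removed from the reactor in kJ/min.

Q_out = 17800 kJ/min

Extent of reaction ξ = 0.467 × 11.1 = 5.1837 mol/s
Reaction term: ξ·ΔH°_rxn = 5.1837 × -52.8 = -273.7 kJ/s
Sensible, feed 91.3→25 °C: -45.701 kJ/s
Outlet flows (mol/s): A 5.9163, B 5.1837
Sensible, products 25→55.1 °C: 22.074 kJ/s
Q = ΔH = -297.33 kJ/s = -297.33 kW
Heat removed = 17840 kJ/min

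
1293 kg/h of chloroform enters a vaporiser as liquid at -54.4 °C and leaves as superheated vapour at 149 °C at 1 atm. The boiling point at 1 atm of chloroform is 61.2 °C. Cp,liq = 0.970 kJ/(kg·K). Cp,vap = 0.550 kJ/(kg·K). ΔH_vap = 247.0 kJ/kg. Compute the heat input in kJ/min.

Q = 8780 kJ/min

liquid -54.4→61.2 °C: 112.13 kJ/kg
vaporisation at 61.2 °C: 247 kJ/kg
vapour 61.2→149 °C: 48.29 kJ/kg
Δh = 112.13 + 247 + 48.29 = 407.42 kJ/kg
Q = ṁ·Δh = 1293 kg/h × 407.42 kJ/kg = 526800 kJ/h
|Q| = 146.33 kW = 8779.9 kJ/min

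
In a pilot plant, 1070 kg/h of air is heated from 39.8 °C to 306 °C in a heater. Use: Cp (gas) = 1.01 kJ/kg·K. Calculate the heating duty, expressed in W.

Q = 79900 W

Q = ṁ·Cp·ΔT = 1070 × 1.01 × (306 − 39.8) = 287680 kJ/h
Converting: 287680 / 3600 s = 79.912 kW
Heating duty = 79912 W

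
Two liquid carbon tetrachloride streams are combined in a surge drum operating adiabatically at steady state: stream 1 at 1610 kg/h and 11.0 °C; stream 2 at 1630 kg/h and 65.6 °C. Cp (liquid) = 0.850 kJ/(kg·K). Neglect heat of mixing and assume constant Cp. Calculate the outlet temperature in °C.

T_out = 38.5 °C

No heat crosses the boundary, so H_out = H_in.
T_out = Σ ṁᵢCp,ᵢTᵢ / Σ ṁᵢCp,ᵢ
      = 105940 / 2754 = 38.469 °C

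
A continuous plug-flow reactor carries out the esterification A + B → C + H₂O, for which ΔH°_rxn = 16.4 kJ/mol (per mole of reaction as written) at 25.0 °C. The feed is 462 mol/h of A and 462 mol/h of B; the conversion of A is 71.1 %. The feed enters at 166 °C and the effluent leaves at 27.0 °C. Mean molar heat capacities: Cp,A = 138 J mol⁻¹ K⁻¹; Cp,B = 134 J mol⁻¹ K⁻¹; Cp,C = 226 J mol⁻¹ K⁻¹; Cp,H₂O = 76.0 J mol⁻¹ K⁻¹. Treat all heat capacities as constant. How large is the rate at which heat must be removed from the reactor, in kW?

Extent of reaction ξ = 0.711 × 462 = 328.48 mol/h
Reaction term: ξ·ΔH°_rxn = 328.48 × 16.4 = 5387.1 kJ/h
Sensible, feed 166→25 °C: -17719 kJ/h
Outlet flows (mol/h): A 133.52, B 133.52, C 328.48, H₂O 328.48
Sensible, products 25→27.0 °C: 271.04 kJ/h
Q = ΔH = -12060 kJ/h = -3.3501 kW
Heat removed = 3.3501 kW

Q_out = 3.35 kW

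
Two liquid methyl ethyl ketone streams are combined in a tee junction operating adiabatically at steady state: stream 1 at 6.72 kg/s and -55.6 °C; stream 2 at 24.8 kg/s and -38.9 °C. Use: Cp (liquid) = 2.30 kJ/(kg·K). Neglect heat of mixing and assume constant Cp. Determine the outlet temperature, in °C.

T_out = -42.5 °C

No heat crosses the boundary, so H_out = H_in.
T_out = Σ ṁᵢCp,ᵢTᵢ / Σ ṁᵢCp,ᵢ
      = -3078.2 / 72.496 = -42.46 °C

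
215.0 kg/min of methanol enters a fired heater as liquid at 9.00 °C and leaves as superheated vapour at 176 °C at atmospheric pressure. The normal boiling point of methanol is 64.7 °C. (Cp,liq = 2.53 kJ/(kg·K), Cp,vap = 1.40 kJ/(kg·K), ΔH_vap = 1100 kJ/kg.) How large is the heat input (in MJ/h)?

liquid 9.00→64.7 °C: 140.92 kJ/kg
vaporisation at 64.7 °C: 1100 kJ/kg
vapour 64.7→176 °C: 155.82 kJ/kg
Δh = 140.92 + 1100 + 155.82 = 1396.7 kJ/kg
Q = ṁ·Δh = 215.0 kg/min × 1396.7 kJ/kg = 300300 kJ/min
|Q| = 5005 kW = 18018 MJ/h

Q = 18000 MJ/h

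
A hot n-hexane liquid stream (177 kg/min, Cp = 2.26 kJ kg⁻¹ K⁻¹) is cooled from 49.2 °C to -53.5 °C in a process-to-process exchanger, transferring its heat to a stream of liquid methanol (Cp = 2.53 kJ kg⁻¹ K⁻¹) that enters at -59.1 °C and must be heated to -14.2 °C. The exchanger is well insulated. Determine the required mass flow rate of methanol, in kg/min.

ṁ_c = 362 kg/min

Heat released by hot stream: Q = 177 × 2.26 × (49.2 − -53.5) = 41082 kJ/min
Energy balance on cold side (adiabatic exchanger): Q = ṁ_c·Cp_c·(T_c,out − T_c,in)
ṁ_c = 41082 / [2.53 × (-14.2 − -59.1)] = 361.65 kg/min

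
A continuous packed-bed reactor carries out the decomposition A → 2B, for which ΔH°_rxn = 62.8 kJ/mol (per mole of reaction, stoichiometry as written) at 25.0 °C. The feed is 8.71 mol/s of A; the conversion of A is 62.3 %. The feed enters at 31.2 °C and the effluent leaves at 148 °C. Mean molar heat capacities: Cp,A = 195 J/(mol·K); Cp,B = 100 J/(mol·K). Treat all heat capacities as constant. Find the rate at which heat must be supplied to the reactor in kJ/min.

Extent of reaction ξ = 0.623 × 8.71 = 5.4263 mol/s
Reaction term: ξ·ΔH°_rxn = 5.4263 × 62.8 = 340.77 kJ/s
Sensible, feed 31.2→25 °C: -10.53 kJ/s
Outlet flows (mol/s): A 3.2837, B 10.853
Sensible, products 25→148 °C: 212.25 kJ/s
Q = ΔH = 542.49 kJ/s = 542.49 kW
Heat supplied = 32549 kJ/min

Q_in = 32500 kJ/min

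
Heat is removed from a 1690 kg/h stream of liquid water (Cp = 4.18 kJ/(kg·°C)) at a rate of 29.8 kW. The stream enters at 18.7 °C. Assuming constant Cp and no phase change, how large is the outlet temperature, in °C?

Q = 29.8 kW = 107280 kJ/h
ΔT = Q/(ṁ·Cp) = 107280/(1690×4.18) = 15.186 K
T_out = 18.7 − 15.186 = 3.5136 °C

T_out = 3.51 °C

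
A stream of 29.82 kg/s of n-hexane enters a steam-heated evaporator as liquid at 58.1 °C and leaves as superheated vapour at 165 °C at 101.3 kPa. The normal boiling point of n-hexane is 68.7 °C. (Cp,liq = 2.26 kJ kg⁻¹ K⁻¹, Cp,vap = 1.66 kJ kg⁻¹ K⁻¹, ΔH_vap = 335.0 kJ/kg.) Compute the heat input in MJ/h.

Q = 55700 MJ/h

liquid 58.1→68.7 °C: 23.956 kJ/kg
vaporisation at 68.7 °C: 335 kJ/kg
vapour 68.7→165 °C: 159.86 kJ/kg
Δh = 23.956 + 335 + 159.86 = 518.81 kJ/kg
Q = ṁ·Δh = 29.82 kg/s × 518.81 kJ/kg = 15471 kJ/s
|Q| = 15471 kW = 55696 MJ/h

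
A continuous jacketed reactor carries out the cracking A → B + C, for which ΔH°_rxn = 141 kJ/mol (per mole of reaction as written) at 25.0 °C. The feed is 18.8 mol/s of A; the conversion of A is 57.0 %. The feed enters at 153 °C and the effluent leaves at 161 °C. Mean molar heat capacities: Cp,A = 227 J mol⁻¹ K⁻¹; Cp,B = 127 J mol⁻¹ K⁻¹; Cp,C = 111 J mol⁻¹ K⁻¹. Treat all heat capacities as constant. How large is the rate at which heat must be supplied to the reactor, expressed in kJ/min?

Q_in = 93700 kJ/min

Extent of reaction ξ = 0.570 × 18.8 = 10.716 mol/s
Reaction term: ξ·ΔH°_rxn = 10.716 × 141 = 1511 kJ/s
Sensible, feed 153→25 °C: -546.25 kJ/s
Outlet flows (mol/s): A 8.084, B 10.716, C 10.716
Sensible, products 25→161 °C: 596.42 kJ/s
Q = ΔH = 1561.1 kJ/s = 1561.1 kW
Heat supplied = 93668 kJ/min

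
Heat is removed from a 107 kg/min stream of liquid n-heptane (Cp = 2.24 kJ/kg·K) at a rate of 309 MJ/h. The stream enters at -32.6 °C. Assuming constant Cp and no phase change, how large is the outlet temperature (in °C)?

Q = 309 MJ/h = 5150 kJ/min
ΔT = Q/(ṁ·Cp) = 5150/(107×2.24) = 21.487 K
T_out = -32.6 − 21.487 = -54.087 °C

T_out = -54.1 °C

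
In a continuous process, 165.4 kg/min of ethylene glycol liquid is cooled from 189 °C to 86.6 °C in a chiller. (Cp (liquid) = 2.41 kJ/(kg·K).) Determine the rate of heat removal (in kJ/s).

Q_c = 680 kJ/s

Q = ṁ·Cp·ΔT = 165.4 × 2.41 × (86.6 − 189) = -40818 kJ/min
Converting: 40818 / 60 s = 680.3 kW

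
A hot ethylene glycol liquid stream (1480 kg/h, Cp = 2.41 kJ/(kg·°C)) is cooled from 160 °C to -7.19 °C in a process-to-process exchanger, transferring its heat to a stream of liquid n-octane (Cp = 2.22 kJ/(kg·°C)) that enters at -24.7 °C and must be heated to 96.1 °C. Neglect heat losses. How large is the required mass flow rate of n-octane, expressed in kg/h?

Heat released by hot stream: Q = 1480 × 2.41 × (160 − -7.19) = 596330 kJ/h
Energy balance on cold side (adiabatic exchanger): Q = ṁ_c·Cp_c·(T_c,out − T_c,in)
ṁ_c = 596330 / [2.22 × (96.1 − -24.7)] = 2223.7 kg/h

ṁ_c = 2220 kg/h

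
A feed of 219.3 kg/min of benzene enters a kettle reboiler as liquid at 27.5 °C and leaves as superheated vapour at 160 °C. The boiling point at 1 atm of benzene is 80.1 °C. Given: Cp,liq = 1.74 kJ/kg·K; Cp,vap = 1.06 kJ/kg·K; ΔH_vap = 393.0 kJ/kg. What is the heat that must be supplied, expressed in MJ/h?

liquid 27.5→80.1 °C: 91.524 kJ/kg
vaporisation at 80.1 °C: 393 kJ/kg
vapour 80.1→160 °C: 84.694 kJ/kg
Δh = 91.524 + 393 + 84.694 = 569.22 kJ/kg
Q = ṁ·Δh = 219.3 kg/min × 569.22 kJ/kg = 124830 kJ/min
|Q| = 2080.5 kW = 7489.8 MJ/h

Q = 7490 MJ/h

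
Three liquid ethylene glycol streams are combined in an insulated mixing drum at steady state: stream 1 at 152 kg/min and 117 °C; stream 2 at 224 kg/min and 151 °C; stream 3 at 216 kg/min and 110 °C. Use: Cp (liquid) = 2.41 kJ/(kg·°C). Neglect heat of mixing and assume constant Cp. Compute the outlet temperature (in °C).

T_out = 127 °C

No heat crosses the boundary, so H_out = H_in.
T_out = Σ ṁᵢCp,ᵢTᵢ / Σ ṁᵢCp,ᵢ
      = 181640 / 1426.7 = 127.31 °C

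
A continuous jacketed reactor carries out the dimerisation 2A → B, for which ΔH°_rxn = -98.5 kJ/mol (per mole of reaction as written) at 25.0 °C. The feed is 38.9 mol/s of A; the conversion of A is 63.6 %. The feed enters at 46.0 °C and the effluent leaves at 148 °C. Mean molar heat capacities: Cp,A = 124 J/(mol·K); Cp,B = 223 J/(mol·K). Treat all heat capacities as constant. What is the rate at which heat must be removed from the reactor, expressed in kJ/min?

Q_out = 45900 kJ/min

Extent of reaction ξ = 0.636 × 38.9 / 2 = 12.37 mol/s
Reaction term: ξ·ΔH°_rxn = 12.37 × -98.5 = -1218.5 kJ/s
Sensible, feed 46.0→25 °C: -101.3 kJ/s
Outlet flows (mol/s): A 14.16, B 12.37
Sensible, products 25→148 °C: 555.26 kJ/s
Q = ΔH = -764.5 kJ/s = -764.5 kW
Heat removed = 45870 kJ/min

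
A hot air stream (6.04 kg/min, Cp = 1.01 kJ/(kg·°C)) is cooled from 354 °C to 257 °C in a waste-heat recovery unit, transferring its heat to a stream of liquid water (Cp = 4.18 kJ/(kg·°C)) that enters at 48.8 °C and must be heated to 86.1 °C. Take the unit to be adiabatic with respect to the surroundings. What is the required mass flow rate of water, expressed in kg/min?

ṁ_c = 3.80 kg/min

Heat released by hot stream: Q = 6.04 × 1.01 × (354 − 257) = 591.74 kJ/min
Energy balance on cold side (adiabatic exchanger): Q = ṁ_c·Cp_c·(T_c,out − T_c,in)
ṁ_c = 591.74 / [4.18 × (86.1 − 48.8)] = 3.7953 kg/min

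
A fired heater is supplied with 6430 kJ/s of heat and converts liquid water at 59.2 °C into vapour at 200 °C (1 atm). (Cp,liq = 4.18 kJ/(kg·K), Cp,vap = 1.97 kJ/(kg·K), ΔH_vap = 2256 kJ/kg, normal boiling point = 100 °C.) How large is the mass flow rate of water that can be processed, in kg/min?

Δh = 4.18×(100−59.2) + 2256 + 1.97×(200−100) = 2623.5 kJ/kg
Q = 6430 kJ/s = 6430 kJ/s = 385800 kJ/min
ṁ = Q/Δh = 385800 / 2623.5 = 147.05 kg/min

ṁ = 147 kg/min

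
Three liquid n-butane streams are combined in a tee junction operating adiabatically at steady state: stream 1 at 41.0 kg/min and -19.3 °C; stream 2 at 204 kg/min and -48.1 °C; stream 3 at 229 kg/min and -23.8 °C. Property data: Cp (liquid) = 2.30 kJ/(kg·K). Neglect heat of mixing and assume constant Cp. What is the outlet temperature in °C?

Adiabatic, steady state ⇒ Σ ṁᵢCp,ᵢ(T_out − Tᵢ) = 0
T_out = Σ ṁᵢCp,ᵢTᵢ / Σ ṁᵢCp,ᵢ
      = -36924 / 1090.2 = -33.869 °C

T_out = -33.9 °C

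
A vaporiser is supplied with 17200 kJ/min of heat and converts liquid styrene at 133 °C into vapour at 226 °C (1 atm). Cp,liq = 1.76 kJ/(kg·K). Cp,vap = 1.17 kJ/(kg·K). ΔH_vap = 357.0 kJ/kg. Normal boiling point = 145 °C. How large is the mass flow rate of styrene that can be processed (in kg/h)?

Δh = 1.76×(145−133) + 357.0 + 1.17×(226−145) = 472.89 kJ/kg
Q = 17200 kJ/min = 286.67 kJ/s = 1.032e+06 kJ/h
ṁ = Q/Δh = 1.032e+06 / 472.89 = 2182.3 kg/h

ṁ = 2180 kg/h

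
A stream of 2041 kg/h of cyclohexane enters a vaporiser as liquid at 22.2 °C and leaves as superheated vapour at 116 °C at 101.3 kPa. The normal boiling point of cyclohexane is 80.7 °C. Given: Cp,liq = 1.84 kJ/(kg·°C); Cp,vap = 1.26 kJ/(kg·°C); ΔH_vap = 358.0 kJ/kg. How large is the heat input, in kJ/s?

Q = 289 kJ/s

liquid 22.2→80.7 °C: 107.64 kJ/kg
vaporisation at 80.7 °C: 358 kJ/kg
vapour 80.7→116 °C: 44.478 kJ/kg
Δh = 107.64 + 358 + 44.478 = 510.12 kJ/kg
Q = ṁ·Δh = 2041 kg/h × 510.12 kJ/kg = 1.0412e+06 kJ/h
|Q| = 289.21 kW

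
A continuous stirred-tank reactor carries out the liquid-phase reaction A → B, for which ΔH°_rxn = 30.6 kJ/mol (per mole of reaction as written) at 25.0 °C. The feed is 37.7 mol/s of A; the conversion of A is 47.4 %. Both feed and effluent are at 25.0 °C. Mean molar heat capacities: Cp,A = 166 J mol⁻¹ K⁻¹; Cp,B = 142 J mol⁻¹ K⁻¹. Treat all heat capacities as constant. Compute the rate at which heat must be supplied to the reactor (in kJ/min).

Extent of reaction ξ = 0.474 × 37.7 = 17.87 mol/s
Reaction term: ξ·ΔH°_rxn = 17.87 × 30.6 = 546.82 kJ/s
Q = ΔH = 546.82 kJ/s = 546.82 kW
Heat supplied = 32809 kJ/min

Q_in = 32800 kJ/min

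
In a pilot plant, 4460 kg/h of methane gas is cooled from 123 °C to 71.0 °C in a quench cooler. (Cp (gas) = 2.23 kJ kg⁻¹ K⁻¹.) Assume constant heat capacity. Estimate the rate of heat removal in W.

Q = ṁ·Cp·ΔT = 4460 × 2.23 × (71.0 − 123) = -517180 kJ/h
Converting: 517180 / 3600 s = 143.66 kW
Cooling duty = 143660 W

Q_c = 144000 W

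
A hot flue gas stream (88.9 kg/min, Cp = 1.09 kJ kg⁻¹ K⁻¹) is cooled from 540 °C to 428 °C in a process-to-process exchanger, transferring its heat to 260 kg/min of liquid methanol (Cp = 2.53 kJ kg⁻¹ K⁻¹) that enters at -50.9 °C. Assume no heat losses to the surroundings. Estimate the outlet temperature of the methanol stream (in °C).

T_c,out = -34.4 °C

Heat released by hot stream: Q = 88.9 × 1.09 × (540 − 428) = 10853 kJ/min
Energy balance on cold side (adiabatic exchanger): Q = ṁ_c·Cp_c·(T_c,out − T_c,in)
T_c,out = -50.9 + 10853/(260 × 2.53) = -34.401 °C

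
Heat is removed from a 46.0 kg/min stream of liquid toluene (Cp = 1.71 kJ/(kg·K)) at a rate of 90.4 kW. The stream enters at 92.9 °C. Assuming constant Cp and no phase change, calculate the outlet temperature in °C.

Q = 90.4 kW = 5424 kJ/min
ΔT = Q/(ṁ·Cp) = 5424/(46.0×1.71) = 68.955 K
T_out = 92.9 − 68.955 = 23.945 °C

T_out = 23.9 °C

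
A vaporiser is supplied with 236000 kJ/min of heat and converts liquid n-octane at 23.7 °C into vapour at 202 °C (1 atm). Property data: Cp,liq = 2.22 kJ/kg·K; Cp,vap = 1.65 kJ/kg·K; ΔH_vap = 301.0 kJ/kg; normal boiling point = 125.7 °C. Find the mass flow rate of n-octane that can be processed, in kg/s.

Δh = 2.22×(125.7−23.7) + 301.0 + 1.65×(202−125.7) = 653.34 kJ/kg
Q = 236000 kJ/min = 3933.3 kJ/s = 3933.3 kJ/s
ṁ = Q/Δh = 3933.3 / 653.34 = 6.0204 kg/s

ṁ = 6.02 kg/s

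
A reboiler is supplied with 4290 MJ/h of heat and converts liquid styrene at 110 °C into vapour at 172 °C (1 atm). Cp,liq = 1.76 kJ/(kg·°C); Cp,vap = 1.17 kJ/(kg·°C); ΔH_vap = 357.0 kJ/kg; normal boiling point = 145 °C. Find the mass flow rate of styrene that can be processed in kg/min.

ṁ = 159 kg/min

Δh = 1.76×(145−110) + 357.0 + 1.17×(172−145) = 450.19 kJ/kg
Q = 4290 MJ/h = 1191.7 kJ/s = 71500 kJ/min
ṁ = Q/Δh = 71500 / 450.19 = 158.82 kg/min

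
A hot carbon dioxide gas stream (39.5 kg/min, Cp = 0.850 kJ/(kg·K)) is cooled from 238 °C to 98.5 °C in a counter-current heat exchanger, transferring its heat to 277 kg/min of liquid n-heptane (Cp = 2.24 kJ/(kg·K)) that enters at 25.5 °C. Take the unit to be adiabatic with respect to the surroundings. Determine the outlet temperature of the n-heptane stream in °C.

Heat released by hot stream: Q = 39.5 × 0.850 × (238 − 98.5) = 4683.7 kJ/min
Energy balance on cold side (adiabatic exchanger): Q = ṁ_c·Cp_c·(T_c,out − T_c,in)
T_c,out = 25.5 + 4683.7/(277 × 2.24) = 33.049 °C

T_c,out = 33.0 °C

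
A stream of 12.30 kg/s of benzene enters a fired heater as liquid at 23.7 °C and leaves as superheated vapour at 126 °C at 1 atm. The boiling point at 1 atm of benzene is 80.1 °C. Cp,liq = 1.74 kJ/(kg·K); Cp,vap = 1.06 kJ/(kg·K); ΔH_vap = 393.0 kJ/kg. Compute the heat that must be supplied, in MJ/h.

Q = 23900 MJ/h

liquid 23.7→80.1 °C: 98.136 kJ/kg
vaporisation at 80.1 °C: 393 kJ/kg
vapour 80.1→126 °C: 48.654 kJ/kg
Δh = 98.136 + 393 + 48.654 = 539.79 kJ/kg
Q = ṁ·Δh = 12.30 kg/s × 539.79 kJ/kg = 6639.4 kJ/s
|Q| = 6639.4 kW = 23902 MJ/h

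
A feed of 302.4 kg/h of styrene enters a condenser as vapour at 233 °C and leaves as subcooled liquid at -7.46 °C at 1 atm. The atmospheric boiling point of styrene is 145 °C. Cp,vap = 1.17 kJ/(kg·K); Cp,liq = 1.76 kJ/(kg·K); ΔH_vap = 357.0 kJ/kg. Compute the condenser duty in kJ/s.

vapour 233→145 °C: -102.96 kJ/kg
condensation at 145 °C: -357 kJ/kg
liquid 145→-7.46 °C: -268.33 kJ/kg
Δh = -102.96 + -357 + -268.33 = -728.29 kJ/kg
Q = ṁ·Δh = 302.4 kg/h × -728.29 kJ/kg = -220230 kJ/h
|Q| = 61.176 kW

Q_c = 61.2 kJ/s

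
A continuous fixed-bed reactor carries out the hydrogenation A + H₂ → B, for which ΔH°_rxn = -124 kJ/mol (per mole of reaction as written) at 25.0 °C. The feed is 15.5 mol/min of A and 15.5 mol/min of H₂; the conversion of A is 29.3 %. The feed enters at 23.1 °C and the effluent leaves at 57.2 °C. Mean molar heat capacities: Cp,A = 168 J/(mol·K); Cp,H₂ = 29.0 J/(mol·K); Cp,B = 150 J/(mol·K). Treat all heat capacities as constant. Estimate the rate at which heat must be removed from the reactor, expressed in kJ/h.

Q_out = 28000 kJ/h

Extent of reaction ξ = 0.293 × 15.5 = 4.5415 mol/min
Reaction term: ξ·ΔH°_rxn = 4.5415 × -124 = -563.15 kJ/min
Sensible, feed 23.1→25 °C: 5.8016 kJ/min
Outlet flows (mol/min): A 10.959, H₂ 10.959, B 4.5415
Sensible, products 25→57.2 °C: 91.45 kJ/min
Q = ΔH = -465.89 kJ/min = -7.7649 kW
Heat removed = 27954 kJ/h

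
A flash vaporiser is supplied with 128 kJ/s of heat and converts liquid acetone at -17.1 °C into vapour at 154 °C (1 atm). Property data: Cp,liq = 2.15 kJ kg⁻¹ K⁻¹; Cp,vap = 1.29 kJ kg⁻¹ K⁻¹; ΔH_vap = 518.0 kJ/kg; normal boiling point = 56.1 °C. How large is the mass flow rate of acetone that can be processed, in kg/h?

Δh = 2.15×(56.1−-17.1) + 518.0 + 1.29×(154−56.1) = 801.67 kJ/kg
Q = 128 kJ/s = 128 kJ/s = 460800 kJ/h
ṁ = Q/Δh = 460800 / 801.67 = 574.8 kg/h

ṁ = 575 kg/h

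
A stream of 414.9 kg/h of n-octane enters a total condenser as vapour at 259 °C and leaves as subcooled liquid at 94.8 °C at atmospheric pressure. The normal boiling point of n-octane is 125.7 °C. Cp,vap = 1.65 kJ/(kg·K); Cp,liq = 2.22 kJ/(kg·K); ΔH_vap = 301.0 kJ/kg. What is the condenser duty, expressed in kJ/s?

vapour 259→125.7 °C: -219.94 kJ/kg
condensation at 125.7 °C: -301 kJ/kg
liquid 125.7→94.8 °C: -68.598 kJ/kg
Δh = -219.94 + -301 + -68.598 = -589.54 kJ/kg
Q = ṁ·Δh = 414.9 kg/h × -589.54 kJ/kg = -244600 kJ/h
|Q| = 67.945 kW

Q_c = 67.9 kJ/s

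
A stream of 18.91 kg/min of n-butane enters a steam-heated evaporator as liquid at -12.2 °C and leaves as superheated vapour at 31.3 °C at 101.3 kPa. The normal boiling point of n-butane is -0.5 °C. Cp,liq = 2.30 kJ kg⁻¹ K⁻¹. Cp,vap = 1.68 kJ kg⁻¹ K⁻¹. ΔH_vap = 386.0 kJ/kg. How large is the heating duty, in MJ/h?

Q = 529 MJ/h

liquid -12.2→-0.5 °C: 26.91 kJ/kg
vaporisation at -0.5 °C: 386 kJ/kg
vapour -0.5→31.3 °C: 53.424 kJ/kg
Δh = 26.91 + 386 + 53.424 = 466.33 kJ/kg
Q = ṁ·Δh = 18.91 kg/min × 466.33 kJ/kg = 8818.4 kJ/min
|Q| = 146.97 kW = 529.1 MJ/h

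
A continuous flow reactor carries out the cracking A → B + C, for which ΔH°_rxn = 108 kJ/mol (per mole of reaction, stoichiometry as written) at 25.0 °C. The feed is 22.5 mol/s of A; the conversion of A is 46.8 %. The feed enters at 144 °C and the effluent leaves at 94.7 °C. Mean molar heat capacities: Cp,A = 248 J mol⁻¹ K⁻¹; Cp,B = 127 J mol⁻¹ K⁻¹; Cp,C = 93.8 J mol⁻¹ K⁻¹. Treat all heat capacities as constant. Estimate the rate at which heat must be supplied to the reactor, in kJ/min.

Q_in = 50500 kJ/min

Extent of reaction ξ = 0.468 × 22.5 = 10.53 mol/s
Reaction term: ξ·ΔH°_rxn = 10.53 × 108 = 1137.2 kJ/s
Sensible, feed 144→25 °C: -664.02 kJ/s
Outlet flows (mol/s): A 11.97, B 10.53, C 10.53
Sensible, products 25→94.7 °C: 368.96 kJ/s
Q = ΔH = 842.18 kJ/s = 842.18 kW
Heat supplied = 50531 kJ/min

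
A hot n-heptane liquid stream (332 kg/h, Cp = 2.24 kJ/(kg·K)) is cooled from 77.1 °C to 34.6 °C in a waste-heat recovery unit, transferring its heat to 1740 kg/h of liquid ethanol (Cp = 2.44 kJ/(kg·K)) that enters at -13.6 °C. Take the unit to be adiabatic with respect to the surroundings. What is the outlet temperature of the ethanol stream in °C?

Heat released by hot stream: Q = 332 × 2.24 × (77.1 − 34.6) = 31606 kJ/h
Energy balance on cold side (adiabatic exchanger): Q = ṁ_c·Cp_c·(T_c,out − T_c,in)
T_c,out = -13.6 + 31606/(1740 × 2.44) = -6.1555 °C

T_c,out = -6.16 °C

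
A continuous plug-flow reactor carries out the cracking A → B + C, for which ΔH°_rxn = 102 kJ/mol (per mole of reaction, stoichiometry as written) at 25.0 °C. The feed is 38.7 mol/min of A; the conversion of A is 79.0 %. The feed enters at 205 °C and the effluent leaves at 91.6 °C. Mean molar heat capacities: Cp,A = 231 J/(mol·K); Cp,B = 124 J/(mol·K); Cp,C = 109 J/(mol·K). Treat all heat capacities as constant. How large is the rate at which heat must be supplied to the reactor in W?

Extent of reaction ξ = 0.790 × 38.7 = 30.573 mol/min
Reaction term: ξ·ΔH°_rxn = 30.573 × 102 = 3118.4 kJ/min
Sensible, feed 205→25 °C: -1609.1 kJ/min
Outlet flows (mol/min): A 8.127, B 30.573, C 30.573
Sensible, products 25→91.6 °C: 599.46 kJ/min
Q = ΔH = 2108.8 kJ/min = 35.146 kW
Heat supplied = 35146 W

Q_in = 35100 W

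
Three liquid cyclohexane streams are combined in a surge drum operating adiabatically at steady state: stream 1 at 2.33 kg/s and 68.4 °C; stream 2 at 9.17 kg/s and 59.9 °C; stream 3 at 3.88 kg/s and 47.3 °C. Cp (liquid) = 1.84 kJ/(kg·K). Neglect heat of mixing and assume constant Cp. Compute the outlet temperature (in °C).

T_out = 58.0 °C

Energy balance with Q = 0: Σ ṁᵢCp,ᵢ(T_out − Tᵢ) = 0
Σ ṁᵢCp,ᵢTᵢ = 2.33×1.84×68.4 + 9.17×1.84×59.9 + 3.88×1.84×47.3 = 1641.6
Σ ṁᵢCp,ᵢ = 2.33×1.84 + 9.17×1.84 + 3.88×1.84 = 28.299
T_out = 1641.6 / 28.299 = 58.009 °C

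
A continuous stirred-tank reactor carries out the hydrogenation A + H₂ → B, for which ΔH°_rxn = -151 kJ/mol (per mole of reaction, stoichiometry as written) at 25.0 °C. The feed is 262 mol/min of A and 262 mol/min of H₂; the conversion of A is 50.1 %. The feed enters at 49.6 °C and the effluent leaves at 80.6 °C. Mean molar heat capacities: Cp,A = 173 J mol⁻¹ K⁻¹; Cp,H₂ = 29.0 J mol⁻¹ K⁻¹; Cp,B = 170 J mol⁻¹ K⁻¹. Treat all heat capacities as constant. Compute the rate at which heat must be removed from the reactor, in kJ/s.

Extent of reaction ξ = 0.501 × 262 = 131.26 mol/min
Reaction term: ξ·ΔH°_rxn = 131.26 × -151 = -19821 kJ/min
Sensible, feed 49.6→25 °C: -1301.9 kJ/min
Outlet flows (mol/min): A 130.74, H₂ 130.74, B 131.26
Sensible, products 25→80.6 °C: 2709 kJ/min
Q = ΔH = -18413 kJ/min = -306.89 kW
Heat removed = 306.89 kJ/s

Q_out = 307 kJ/s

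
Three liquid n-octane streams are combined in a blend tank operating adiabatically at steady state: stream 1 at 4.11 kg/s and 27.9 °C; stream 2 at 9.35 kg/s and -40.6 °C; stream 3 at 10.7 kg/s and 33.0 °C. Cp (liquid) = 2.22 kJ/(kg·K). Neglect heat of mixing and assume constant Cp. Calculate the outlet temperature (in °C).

T_out = 3.65 °C

Energy balance with Q = 0: Σ ṁᵢCp,ᵢ(T_out − Tᵢ) = 0
Σ ṁᵢCp,ᵢTᵢ = 4.11×2.22×27.9 + 9.35×2.22×-40.6 + 10.7×2.22×33.0 = 195.71
Σ ṁᵢCp,ᵢ = 4.11×2.22 + 9.35×2.22 + 10.7×2.22 = 53.635
T_out = 195.71 / 53.635 = 3.649 °C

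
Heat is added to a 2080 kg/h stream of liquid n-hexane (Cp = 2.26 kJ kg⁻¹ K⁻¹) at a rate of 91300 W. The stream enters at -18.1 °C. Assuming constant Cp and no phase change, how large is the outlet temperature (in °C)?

T_out = 51.8 °C

Q = 91300 W = 328680 kJ/h
ΔT = Q/(ṁ·Cp) = 328680/(2080×2.26) = 69.92 K
T_out = -18.1 + 69.92 = 51.82 °C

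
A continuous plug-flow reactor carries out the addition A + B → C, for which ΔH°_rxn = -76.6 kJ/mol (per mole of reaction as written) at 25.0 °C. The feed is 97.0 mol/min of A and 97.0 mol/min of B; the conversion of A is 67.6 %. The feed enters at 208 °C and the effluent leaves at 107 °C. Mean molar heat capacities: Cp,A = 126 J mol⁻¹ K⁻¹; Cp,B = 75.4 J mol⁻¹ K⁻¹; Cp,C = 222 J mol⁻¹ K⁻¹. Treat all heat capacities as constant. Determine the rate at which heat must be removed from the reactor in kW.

Q_out = 115 kW

Extent of reaction ξ = 0.676 × 97.0 = 65.572 mol/min
Reaction term: ξ·ΔH°_rxn = 65.572 × -76.6 = -5022.8 kJ/min
Sensible, feed 208→25 °C: -3575.1 kJ/min
Outlet flows (mol/min): A 31.428, B 31.428, C 65.572
Sensible, products 25→107 °C: 1712.7 kJ/min
Q = ΔH = -6885.2 kJ/min = -114.75 kW
Heat removed = 114.75 kW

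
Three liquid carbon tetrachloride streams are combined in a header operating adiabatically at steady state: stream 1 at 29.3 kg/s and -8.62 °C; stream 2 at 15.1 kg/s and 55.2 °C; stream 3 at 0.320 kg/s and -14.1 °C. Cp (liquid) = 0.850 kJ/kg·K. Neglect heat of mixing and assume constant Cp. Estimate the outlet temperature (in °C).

Energy balance with Q = 0: Σ ṁᵢCp,ᵢ(T_out − Tᵢ) = 0
T_out = Σ ṁᵢCp,ᵢTᵢ / Σ ṁᵢCp,ᵢ
      = 489.98 / 38.012 = 12.89 °C

T_out = 12.9 °C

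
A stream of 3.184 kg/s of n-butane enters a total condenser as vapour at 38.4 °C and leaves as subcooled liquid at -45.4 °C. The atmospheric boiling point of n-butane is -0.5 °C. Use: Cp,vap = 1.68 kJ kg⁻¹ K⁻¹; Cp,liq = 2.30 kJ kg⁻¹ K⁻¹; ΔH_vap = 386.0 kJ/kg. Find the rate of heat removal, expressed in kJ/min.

Q_c = 106000 kJ/min

vapour 38.4→-0.5 °C: -65.352 kJ/kg
condensation at -0.5 °C: -386 kJ/kg
liquid -0.5→-45.4 °C: -103.27 kJ/kg
Δh = -65.352 + -386 + -103.27 = -554.62 kJ/kg
Q = ṁ·Δh = 3.184 kg/s × -554.62 kJ/kg = -1765.9 kJ/s
|Q| = 1765.9 kW = 105950 kJ/min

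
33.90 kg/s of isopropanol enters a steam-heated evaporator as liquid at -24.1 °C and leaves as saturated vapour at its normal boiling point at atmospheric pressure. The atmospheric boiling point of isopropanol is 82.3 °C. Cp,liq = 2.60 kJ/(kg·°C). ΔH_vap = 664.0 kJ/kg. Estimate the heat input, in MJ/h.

liquid -24.1→82.3 °C: 276.64 kJ/kg
vaporisation at 82.3 °C: 664 kJ/kg
Δh = 276.64 + 664 = 940.64 kJ/kg
Q = ṁ·Δh = 33.90 kg/s × 940.64 kJ/kg = 31888 kJ/s
|Q| = 31888 kW = 114800 MJ/h

Q = 115000 MJ/h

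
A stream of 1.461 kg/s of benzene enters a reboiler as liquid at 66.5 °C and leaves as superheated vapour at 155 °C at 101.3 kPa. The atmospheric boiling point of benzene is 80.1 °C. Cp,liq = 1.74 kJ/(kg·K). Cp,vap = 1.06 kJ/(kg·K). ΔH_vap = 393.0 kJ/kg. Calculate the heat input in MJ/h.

liquid 66.5→80.1 °C: 23.664 kJ/kg
vaporisation at 80.1 °C: 393 kJ/kg
vapour 80.1→155 °C: 79.394 kJ/kg
Δh = 23.664 + 393 + 79.394 = 496.06 kJ/kg
Q = ṁ·Δh = 1.461 kg/s × 496.06 kJ/kg = 724.74 kJ/s
|Q| = 724.74 kW = 2609.1 MJ/h

Q = 2610 MJ/h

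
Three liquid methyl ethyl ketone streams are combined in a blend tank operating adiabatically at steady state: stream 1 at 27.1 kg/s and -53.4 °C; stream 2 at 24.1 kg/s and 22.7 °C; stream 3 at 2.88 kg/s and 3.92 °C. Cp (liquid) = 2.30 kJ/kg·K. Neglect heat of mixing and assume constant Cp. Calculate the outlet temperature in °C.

T_out = -16.4 °C

Energy balance with Q = 0: Σ ṁᵢCp,ᵢ(T_out − Tᵢ) = 0
Σ ṁᵢCp,ᵢTᵢ = 27.1×2.30×-53.4 + 24.1×2.30×22.7 + 2.88×2.30×3.92 = -2044.2
Σ ṁᵢCp,ᵢ = 27.1×2.30 + 24.1×2.30 + 2.88×2.30 = 124.38
T_out = -2044.2 / 124.38 = -16.435 °C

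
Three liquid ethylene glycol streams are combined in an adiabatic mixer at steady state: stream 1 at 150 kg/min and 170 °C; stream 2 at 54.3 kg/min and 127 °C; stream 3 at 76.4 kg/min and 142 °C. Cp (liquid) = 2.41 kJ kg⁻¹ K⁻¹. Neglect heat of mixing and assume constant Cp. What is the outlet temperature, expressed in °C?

T_out = 154 °C

No heat crosses the boundary, so H_out = H_in.
Σ ṁᵢCp,ᵢTᵢ = 150×2.41×170 + 54.3×2.41×127 + 76.4×2.41×142 = 104220
Σ ṁᵢCp,ᵢ = 150×2.41 + 54.3×2.41 + 76.4×2.41 = 676.49
T_out = 104220 / 676.49 = 154.06 °C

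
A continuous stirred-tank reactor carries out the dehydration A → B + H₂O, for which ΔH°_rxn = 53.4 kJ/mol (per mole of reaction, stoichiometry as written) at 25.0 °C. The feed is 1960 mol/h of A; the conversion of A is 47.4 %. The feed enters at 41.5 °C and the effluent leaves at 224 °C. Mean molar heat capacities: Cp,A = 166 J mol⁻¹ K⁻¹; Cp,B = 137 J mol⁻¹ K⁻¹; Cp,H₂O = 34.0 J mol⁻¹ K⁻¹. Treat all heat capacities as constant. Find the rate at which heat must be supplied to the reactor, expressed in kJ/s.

Q_in = 30.5 kJ/s

Extent of reaction ξ = 0.474 × 1960 = 929.04 mol/h
Reaction term: ξ·ΔH°_rxn = 929.04 × 53.4 = 49611 kJ/h
Sensible, feed 41.5→25 °C: -5368.4 kJ/h
Outlet flows (mol/h): A 1031, B 929.04, H₂O 929.04
Sensible, products 25→224 °C: 65671 kJ/h
Q = ΔH = 109910 kJ/h = 30.531 kW
Heat supplied = 30.531 kJ/s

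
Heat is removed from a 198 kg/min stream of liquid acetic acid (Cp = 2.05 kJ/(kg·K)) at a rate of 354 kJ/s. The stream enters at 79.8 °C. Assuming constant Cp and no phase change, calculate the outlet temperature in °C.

Q = 354 kJ/s = 21240 kJ/min
ΔT = Q/(ṁ·Cp) = 21240/(198×2.05) = 52.328 K
T_out = 79.8 − 52.328 = 27.472 °C

T_out = 27.5 °C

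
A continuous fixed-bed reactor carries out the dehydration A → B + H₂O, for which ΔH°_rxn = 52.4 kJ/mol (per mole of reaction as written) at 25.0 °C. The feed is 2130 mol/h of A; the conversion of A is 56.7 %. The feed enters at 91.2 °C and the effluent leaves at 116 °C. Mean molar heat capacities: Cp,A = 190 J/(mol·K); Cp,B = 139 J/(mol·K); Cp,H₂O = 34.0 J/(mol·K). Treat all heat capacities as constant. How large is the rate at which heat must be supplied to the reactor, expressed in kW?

Extent of reaction ξ = 0.567 × 2130 = 1207.7 mol/h
Reaction term: ξ·ΔH°_rxn = 1207.7 × 52.4 = 63284 kJ/h
Sensible, feed 91.2→25 °C: -26791 kJ/h
Outlet flows (mol/h): A 922.29, B 1207.7, H₂O 1207.7
Sensible, products 25→116 °C: 34959 kJ/h
Q = ΔH = 71452 kJ/h = 19.848 kW
Heat supplied = 19.848 kW

Q_in = 19.8 kW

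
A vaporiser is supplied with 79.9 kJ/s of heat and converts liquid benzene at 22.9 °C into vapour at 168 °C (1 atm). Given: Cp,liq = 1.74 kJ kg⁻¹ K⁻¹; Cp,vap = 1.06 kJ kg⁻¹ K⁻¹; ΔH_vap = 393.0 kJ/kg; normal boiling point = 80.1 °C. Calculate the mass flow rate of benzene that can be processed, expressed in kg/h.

ṁ = 491 kg/h

Δh = 1.74×(80.1−22.9) + 393.0 + 1.06×(168−80.1) = 585.7 kJ/kg
Q = 79.9 kJ/s = 79.9 kJ/s = 287640 kJ/h
ṁ = Q/Δh = 287640 / 585.7 = 491.1 kg/h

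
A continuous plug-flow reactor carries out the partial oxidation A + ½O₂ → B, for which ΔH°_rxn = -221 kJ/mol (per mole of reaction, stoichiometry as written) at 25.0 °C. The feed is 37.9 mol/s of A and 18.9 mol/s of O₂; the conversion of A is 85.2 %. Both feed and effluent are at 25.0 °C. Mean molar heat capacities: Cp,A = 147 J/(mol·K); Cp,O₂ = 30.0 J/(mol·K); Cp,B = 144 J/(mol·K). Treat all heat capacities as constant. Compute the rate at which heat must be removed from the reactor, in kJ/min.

Q_out = 428000 kJ/min

Extent of reaction ξ = 0.852 × 37.9 = 32.291 mol/s
Reaction term: ξ·ΔH°_rxn = 32.291 × -221 = -7136.3 kJ/s
Q = ΔH = -7136.3 kJ/s = -7136.3 kW
Heat removed = 428180 kJ/min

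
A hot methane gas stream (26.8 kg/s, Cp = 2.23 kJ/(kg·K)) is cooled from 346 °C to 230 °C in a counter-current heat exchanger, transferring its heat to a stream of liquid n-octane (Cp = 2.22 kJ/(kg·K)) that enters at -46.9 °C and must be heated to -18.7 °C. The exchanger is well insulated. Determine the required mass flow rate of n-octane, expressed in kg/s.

ṁ_c = 111 kg/s

Heat released by hot stream: Q = 26.8 × 2.23 × (346 − 230) = 6932.6 kJ/s
Energy balance on cold side (adiabatic exchanger): Q = ṁ_c·Cp_c·(T_c,out − T_c,in)
ṁ_c = 6932.6 / [2.22 × (-18.7 − -46.9)] = 110.74 kg/s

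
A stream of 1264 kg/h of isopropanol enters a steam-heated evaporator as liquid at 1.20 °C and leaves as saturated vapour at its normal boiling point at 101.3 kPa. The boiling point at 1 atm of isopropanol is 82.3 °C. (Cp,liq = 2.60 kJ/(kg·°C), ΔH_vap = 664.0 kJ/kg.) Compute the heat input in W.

Q = 307000 W

liquid 1.20→82.3 °C: 210.86 kJ/kg
vaporisation at 82.3 °C: 664 kJ/kg
Δh = 210.86 + 664 = 874.86 kJ/kg
Q = ṁ·Δh = 1264 kg/h × 874.86 kJ/kg = 1.1058e+06 kJ/h
|Q| = 307.17 kW = 307170 W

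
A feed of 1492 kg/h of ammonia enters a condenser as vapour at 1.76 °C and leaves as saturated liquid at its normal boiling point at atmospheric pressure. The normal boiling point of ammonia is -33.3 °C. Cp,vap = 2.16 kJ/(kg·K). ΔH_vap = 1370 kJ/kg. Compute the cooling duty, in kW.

vapour 1.76→-33.3 °C: -75.73 kJ/kg
condensation at -33.3 °C: -1370 kJ/kg
Δh = -75.73 + -1370 = -1445.7 kJ/kg
Q = ṁ·Δh = 1492 kg/h × -1445.7 kJ/kg = -2.157e+06 kJ/h
|Q| = 599.17 kW

Q_c = 599 kW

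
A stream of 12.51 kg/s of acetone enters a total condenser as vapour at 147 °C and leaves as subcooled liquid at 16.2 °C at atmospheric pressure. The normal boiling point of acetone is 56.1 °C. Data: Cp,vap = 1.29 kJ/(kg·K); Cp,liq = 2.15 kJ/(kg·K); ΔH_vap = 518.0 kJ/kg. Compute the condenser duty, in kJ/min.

Q_c = 541000 kJ/min

vapour 147→56.1 °C: -117.26 kJ/kg
condensation at 56.1 °C: -518 kJ/kg
liquid 56.1→16.2 °C: -85.785 kJ/kg
Δh = -117.26 + -518 + -85.785 = -721.05 kJ/kg
Q = ṁ·Δh = 12.51 kg/s × -721.05 kJ/kg = -9020.3 kJ/s
|Q| = 9020.3 kW = 541220 kJ/min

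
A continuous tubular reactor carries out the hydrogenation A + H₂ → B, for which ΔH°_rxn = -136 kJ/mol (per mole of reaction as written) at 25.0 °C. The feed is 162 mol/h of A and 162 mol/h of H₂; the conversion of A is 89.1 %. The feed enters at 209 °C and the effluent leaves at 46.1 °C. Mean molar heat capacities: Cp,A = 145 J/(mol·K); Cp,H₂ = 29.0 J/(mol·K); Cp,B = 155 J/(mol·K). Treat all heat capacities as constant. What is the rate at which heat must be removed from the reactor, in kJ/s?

Q_out = 6.74 kJ/s

Extent of reaction ξ = 0.891 × 162 = 144.34 mol/h
Reaction term: ξ·ΔH°_rxn = 144.34 × -136 = -19631 kJ/h
Sensible, feed 209→25 °C: -5186.6 kJ/h
Outlet flows (mol/h): A 17.658, H₂ 17.658, B 144.34
Sensible, products 25→46.1 °C: 536.9 kJ/h
Q = ΔH = -24280 kJ/h = -6.7445 kW
Heat removed = 6.7445 kJ/s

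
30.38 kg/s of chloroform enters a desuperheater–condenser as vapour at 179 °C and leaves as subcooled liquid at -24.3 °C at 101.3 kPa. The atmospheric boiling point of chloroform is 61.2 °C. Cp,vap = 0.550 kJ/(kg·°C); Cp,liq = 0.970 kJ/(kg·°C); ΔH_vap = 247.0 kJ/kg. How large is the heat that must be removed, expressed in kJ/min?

Q_c = 720000 kJ/min

vapour 179→61.2 °C: -64.79 kJ/kg
condensation at 61.2 °C: -247 kJ/kg
liquid 61.2→-24.3 °C: -82.935 kJ/kg
Δh = -64.79 + -247 + -82.935 = -394.73 kJ/kg
Q = ṁ·Δh = 30.38 kg/s × -394.73 kJ/kg = -11992 kJ/s
|Q| = 11992 kW = 719500 kJ/min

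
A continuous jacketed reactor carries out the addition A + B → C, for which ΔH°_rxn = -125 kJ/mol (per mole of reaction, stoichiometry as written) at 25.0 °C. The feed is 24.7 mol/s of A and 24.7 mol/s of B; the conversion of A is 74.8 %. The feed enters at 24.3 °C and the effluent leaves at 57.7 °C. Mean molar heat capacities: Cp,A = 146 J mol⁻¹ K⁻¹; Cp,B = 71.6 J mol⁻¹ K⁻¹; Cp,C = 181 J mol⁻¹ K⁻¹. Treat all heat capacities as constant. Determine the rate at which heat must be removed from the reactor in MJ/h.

Q_out = 7750 MJ/h

Extent of reaction ξ = 0.748 × 24.7 = 18.476 mol/s
Reaction term: ξ·ΔH°_rxn = 18.476 × -125 = -2309.4 kJ/s
Sensible, feed 24.3→25 °C: 3.7623 kJ/s
Outlet flows (mol/s): A 6.2244, B 6.2244, C 18.476
Sensible, products 25→57.7 °C: 153.64 kJ/s
Q = ΔH = -2152 kJ/s = -2152 kW
Heat removed = 7747.4 MJ/h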